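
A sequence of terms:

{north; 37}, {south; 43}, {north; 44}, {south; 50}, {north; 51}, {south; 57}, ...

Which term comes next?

{north; 58}

Direction: north, south, north, south, north, south → north (alternates north ↔ south).
Second part: 37, 43, 44, 50, 51, 57 → 58 (alternating steps +6, +1, +6, +1, …).
Combining the parts gives {north; 58}.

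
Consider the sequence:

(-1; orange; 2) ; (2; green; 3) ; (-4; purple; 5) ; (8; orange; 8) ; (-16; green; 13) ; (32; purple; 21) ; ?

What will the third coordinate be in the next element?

Third coordinate: each term is the sum of the two before it; 2, 3, 5, 8, 13, 21 → 34.

34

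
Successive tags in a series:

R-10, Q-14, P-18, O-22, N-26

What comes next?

Letter — letters move back 1 place in the alphabet: R, Q, P, O, N → M.
Second component: 10, 14, 18, 22, 26 → 30 (+4 each step).
So the next tag is M-30.

M-30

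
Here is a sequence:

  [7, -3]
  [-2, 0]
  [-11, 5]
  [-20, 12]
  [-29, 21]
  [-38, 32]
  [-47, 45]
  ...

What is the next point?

First entry: −9 each step, so 7, -2, -11, -20, -29, -38, -47 → -56.
Second entry — differences are 3, 5, 7, … (increasing by 2 each time): -3, 0, 5, 12, 21, 32, 45 → 60.
Combining the parts gives [-56, 60].

[-56, 60]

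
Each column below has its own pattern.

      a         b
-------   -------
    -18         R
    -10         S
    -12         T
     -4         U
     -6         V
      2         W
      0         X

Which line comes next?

8  Y

Column a: alternating steps +8, −2, +8, −2, …; -18, -10, -12, -4, -6, 2, 0 → 8.
Column b goes R, S, T, U, V, W, X → Y (letters move forward 1 place in the alphabet).
Putting it together: 8  Y.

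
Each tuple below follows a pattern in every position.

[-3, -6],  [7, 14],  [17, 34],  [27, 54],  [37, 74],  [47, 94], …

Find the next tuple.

First slot: +10 each step, so -3, 7, 17, 27, 37, 47 → 57.
Second slot — always 2 × the first slot: -6, 14, 34, 54, 74, 94 → 114.
So the next tuple is [57, 114].

[57, 114]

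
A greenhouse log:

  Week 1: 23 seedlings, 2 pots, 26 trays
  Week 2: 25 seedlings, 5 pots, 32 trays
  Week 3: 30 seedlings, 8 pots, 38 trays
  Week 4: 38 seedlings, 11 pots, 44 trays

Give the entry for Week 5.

Seedlings: differences are 2, 5, 8, … (increasing by 3 each time); 23, 25, 30, 38 → 49.
Pots goes 2, 5, 8, 11 → 14 (+3 each step).
Trays — +6 each step: 26, 32, 38, 44 → 50.
So the next record is 49 seedlings, 14 pots, 50 trays.

49 seedlings, 14 pots, 50 trays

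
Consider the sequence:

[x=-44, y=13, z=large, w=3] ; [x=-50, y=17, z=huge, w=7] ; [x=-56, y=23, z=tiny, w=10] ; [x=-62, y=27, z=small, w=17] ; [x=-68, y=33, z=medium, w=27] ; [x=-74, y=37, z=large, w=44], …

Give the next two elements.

[x=-80, y=43, z=huge, w=71], [x=-86, y=47, z=tiny, w=115]

X: −6 each step, so -44, -50, -56, -62, -68, -74 → -80 → -86.
Y: 13, 17, 23, 27, 33, 37 → 43 → 47 (alternating steps +4, +6, +4, +6, …).
Z: large, huge, tiny, small, medium, large → huge → tiny (repeats large → huge → tiny → small → medium).
W — each term is the sum of the two before it: 3, 7, 10, 17, 27, 44 → 71 → 115.
Putting the parts together: [x=-80, y=43, z=huge, w=71] and then [x=-86, y=47, z=tiny, w=115].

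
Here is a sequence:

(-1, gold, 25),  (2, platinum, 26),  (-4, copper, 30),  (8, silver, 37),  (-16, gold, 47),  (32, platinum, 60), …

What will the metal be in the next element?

copper

Metal: repeats gold → platinum → copper → silver, so gold, platinum, copper, silver, gold, platinum → copper.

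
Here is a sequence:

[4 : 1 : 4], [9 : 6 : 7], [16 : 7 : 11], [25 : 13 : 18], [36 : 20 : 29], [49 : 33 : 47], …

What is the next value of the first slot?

For the first slot, perfect squares: 2², 3², 4², …: 4, 9, 16, 25, 36, 49 → 64.

64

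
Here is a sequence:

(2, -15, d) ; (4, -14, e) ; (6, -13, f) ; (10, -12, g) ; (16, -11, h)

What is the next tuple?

First slot goes 2, 4, 6, 10, 16 → 26 (each term is the sum of the two before it).
Second slot: +1 each step; -15, -14, -13, -12, -11 → -10.
Letter: d, e, f, g, h → i (letters move forward 1 place in the alphabet).
Combining the parts gives (26, -10, i).

(26, -10, i)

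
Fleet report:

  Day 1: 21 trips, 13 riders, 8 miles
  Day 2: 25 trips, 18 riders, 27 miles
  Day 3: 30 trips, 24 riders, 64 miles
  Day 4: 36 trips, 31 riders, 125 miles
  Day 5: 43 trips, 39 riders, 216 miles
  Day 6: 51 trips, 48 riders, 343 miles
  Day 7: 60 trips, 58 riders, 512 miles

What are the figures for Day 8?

70 trips, 69 riders, 729 miles

Trips goes 21, 25, 30, 36, 43, 51, 60 → 70 (differences are 4, 5, 6, … (increasing by 1 each time)).
Riders: 13, 18, 24, 31, 39, 48, 58 → 69 (differences are 5, 6, 7, … (increasing by 1 each time)).
Miles — perfect cubes: 2³, 3³, 4³, …: 8, 27, 64, 125, 216, 343, 512 → 729.
Putting it together: 70 trips, 69 riders, 729 miles.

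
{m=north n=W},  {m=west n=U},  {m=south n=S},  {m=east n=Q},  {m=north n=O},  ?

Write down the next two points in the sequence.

{m=west n=M}, {m=south n=K}

For the m, repeats north → west → south → east: north, west, south, east, north → west → south.
N: letters move back 2 places in the alphabet, so W, U, S, Q, O → M → K.
Putting the parts together: {m=west n=M} and then {m=south n=K}.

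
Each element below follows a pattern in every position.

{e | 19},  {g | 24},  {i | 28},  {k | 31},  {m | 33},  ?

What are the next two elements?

{o | 34}, {q | 34}

For the letter, letters move forward 2 places in the alphabet: e, g, i, k, m → o → q.
Second coordinate goes 19, 24, 28, 31, 33 → 34 → 34 (differences are 5, 4, 3, … (decreasing by 1 each time)).
Putting the parts together: {o | 34} and then {q | 34}.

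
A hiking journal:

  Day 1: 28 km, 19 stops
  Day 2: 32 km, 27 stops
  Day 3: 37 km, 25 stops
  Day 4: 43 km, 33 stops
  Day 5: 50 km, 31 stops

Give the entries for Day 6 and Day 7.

For the km, differences are 4, 5, 6, … (increasing by 1 each time): 28, 32, 37, 43, 50 → 58 → 67.
Stops: 19, 27, 25, 33, 31 → 39 → 37 (alternating steps +8, −2, +8, −2, …).
So the next two lines are 58 km, 39 stops and 67 km, 37 stops.

58 km, 39 stops; 67 km, 37 stops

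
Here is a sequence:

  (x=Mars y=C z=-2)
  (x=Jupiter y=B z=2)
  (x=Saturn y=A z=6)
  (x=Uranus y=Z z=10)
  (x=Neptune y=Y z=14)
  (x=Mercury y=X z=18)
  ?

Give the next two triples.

(x=Venus y=W z=22), (x=Earth y=V z=26)

X — runs through the planets Mercury→Neptune: Mars, Jupiter, Saturn, Uranus, Neptune, Mercury → Venus → Earth.
Y: letters move back 1 place in the alphabet, wrapping A→Z; C, B, A, Z, Y, X → W → V.
Z goes -2, 2, 6, 10, 14, 18 → 22 → 26 (+4 each step).
Putting the parts together: (x=Venus y=W z=22) and then (x=Earth y=V z=26).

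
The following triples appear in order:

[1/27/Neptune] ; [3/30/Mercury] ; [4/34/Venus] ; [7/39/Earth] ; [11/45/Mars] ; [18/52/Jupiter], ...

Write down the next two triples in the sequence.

For the first entry, each term is the sum of the two before it: 1, 3, 4, 7, 11, 18 → 29 → 47.
Second entry: 27, 30, 34, 39, 45, 52 → 60 → 69 (differences are 3, 4, 5, … (increasing by 1 each time)).
For the planet, runs through the planets Mercury→Neptune: Neptune, Mercury, Venus, Earth, Mars, Jupiter → Saturn → Uranus.
Putting the parts together: [29/60/Saturn] and then [47/69/Uranus].

[29/60/Saturn], [47/69/Uranus]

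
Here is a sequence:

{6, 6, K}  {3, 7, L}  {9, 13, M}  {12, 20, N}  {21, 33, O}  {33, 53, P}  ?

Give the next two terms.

First entry: 6, 3, 9, 12, 21, 33 → 54 → 87 (each term is the sum of the two before it).
Second entry — each term is the sum of the two before it: 6, 7, 13, 20, 33, 53 → 86 → 139.
For the letter, letters move forward 1 place in the alphabet: K, L, M, N, O, P → Q → R.
Putting the parts together: {54, 86, Q} and then {87, 139, R}.

{54, 86, Q}, {87, 139, R}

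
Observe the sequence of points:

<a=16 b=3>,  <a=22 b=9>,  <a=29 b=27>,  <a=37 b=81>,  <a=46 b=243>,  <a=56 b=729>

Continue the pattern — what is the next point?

<a=67 b=2187>

A: 16, 22, 29, 37, 46, 56 → 67 (differences are 6, 7, 8, … (increasing by 1 each time)).
B goes 3, 9, 27, 81, 243, 729 → 2187 (×3 each step).
Putting it together: <a=67 b=2187>.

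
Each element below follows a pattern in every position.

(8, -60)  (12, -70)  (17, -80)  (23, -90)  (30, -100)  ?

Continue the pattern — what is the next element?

First value goes 8, 12, 17, 23, 30 → 38 (differences are 4, 5, 6, … (increasing by 1 each time)).
Second value: -60, -70, -80, -90, -100 → -110 (−10 each step).
So the next element is (38, -110).

(38, -110)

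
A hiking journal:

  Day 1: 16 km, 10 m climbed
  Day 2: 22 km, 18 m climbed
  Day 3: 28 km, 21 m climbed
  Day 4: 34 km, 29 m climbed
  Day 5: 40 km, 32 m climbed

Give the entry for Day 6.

Km goes 16, 22, 28, 34, 40 → 46 (+6 each step).
For the m climbed, alternating steps +8, +3, +8, +3, …: 10, 18, 21, 29, 32 → 40.
Combining the parts gives 46 km, 40 m climbed.

46 km, 40 m climbed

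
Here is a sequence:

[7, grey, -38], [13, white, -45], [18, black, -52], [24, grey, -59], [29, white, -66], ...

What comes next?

First value: 7, 13, 18, 24, 29 → 35 (alternating steps +6, +5, +6, +5, …).
Shade goes grey, white, black, grey, white → black (repeats grey → white → black).
For the third value, −7 each step: -38, -45, -52, -59, -66 → -73.
Putting it together: [35, black, -73].

[35, black, -73]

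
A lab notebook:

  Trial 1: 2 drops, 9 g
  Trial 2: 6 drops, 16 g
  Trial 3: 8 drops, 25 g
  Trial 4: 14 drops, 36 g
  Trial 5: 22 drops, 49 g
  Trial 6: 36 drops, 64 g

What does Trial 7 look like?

58 drops, 81 g

Drops: 2, 6, 8, 14, 22, 36 → 58 (each term is the sum of the two before it).
G: perfect squares: 3², 4², 5², …, so 9, 16, 25, 36, 49, 64 → 81.
Putting it together: 58 drops, 81 g.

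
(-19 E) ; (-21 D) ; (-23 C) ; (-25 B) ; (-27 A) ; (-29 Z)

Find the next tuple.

(-31 Y)

First component — −2 each step: -19, -21, -23, -25, -27, -29 → -31.
Letter goes E, D, C, B, A, Z → Y (letters move back 1 place in the alphabet, wrapping A→Z).
Combining the parts gives (-31 Y).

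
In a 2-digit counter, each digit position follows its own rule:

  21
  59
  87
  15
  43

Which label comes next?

First digit: +3 each step, mod 10; 2, 5, 8, 1, 4 → 7.
Second digit: 1, 9, 7, 5, 3 → 1 (−2 each step, mod 10).
So the next label is 71.

71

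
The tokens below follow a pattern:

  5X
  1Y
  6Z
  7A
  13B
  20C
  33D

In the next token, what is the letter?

E

Letter: letters move forward 1 place in the alphabet, wrapping Z→A, so X, Y, Z, A, B, C, D → E.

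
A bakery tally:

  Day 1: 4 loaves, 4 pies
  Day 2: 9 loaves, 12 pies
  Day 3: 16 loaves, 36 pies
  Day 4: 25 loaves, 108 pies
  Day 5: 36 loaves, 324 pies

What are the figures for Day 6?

49 loaves, 972 pies

Loaves: perfect squares: 2², 3², 4², …, so 4, 9, 16, 25, 36 → 49.
Pies: ×3 each step; 4, 12, 36, 108, 324 → 972.
So the next line is 49 loaves, 972 pies.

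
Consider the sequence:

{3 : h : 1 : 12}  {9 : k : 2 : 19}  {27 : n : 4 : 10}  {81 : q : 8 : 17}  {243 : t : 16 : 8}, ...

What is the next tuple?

{729 : w : 32 : 15}

First component: 3, 9, 27, 81, 243 → 729 (×3 each step).
For the letter, letters move forward 3 places in the alphabet: h, k, n, q, t → w.
Third component: ×2 each step, so 1, 2, 4, 8, 16 → 32.
Fourth component: 12, 19, 10, 17, 8 → 15 (alternating steps +7, −9, +7, −9, …).
Combining the parts gives {729 : w : 32 : 15}.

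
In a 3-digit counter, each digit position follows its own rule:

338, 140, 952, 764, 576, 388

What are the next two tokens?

First digit: −2 each step, mod 10; 3, 1, 9, 7, 5, 3 → 1 → 9.
Second digit — +1 each step, mod 10: 3, 4, 5, 6, 7, 8 → 9 → 0.
Third digit goes 8, 0, 2, 4, 6, 8 → 0 → 2 (+2 each step, mod 10).
So the next two tokens are 190 and 902.

190 then 902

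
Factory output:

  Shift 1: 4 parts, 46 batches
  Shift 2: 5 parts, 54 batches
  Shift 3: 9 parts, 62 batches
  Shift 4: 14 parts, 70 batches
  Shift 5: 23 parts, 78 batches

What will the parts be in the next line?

37

Parts: each term is the sum of the two before it; 4, 5, 9, 14, 23 → 37.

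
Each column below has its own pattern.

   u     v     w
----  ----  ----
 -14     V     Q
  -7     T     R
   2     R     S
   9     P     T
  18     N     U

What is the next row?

Column u — alternating steps +7, +9, +7, +9, …: -14, -7, 2, 9, 18 → 25.
Column v: letters move back 2 places in the alphabet; V, T, R, P, N → L.
Column w: Q, R, S, T, U → V (letters move forward 1 place in the alphabet).
Combining the parts gives 25  L  V.

25  L  V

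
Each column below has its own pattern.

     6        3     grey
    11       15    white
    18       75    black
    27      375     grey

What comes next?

First component: differences are 5, 7, 9, … (increasing by 2 each time), so 6, 11, 18, 27 → 38.
For the second component, ×5 each step: 3, 15, 75, 375 → 1875.
Shade: grey, white, black, grey → white (repeats grey → white → black).
Combining the parts gives 38  1875  white.

38  1875  white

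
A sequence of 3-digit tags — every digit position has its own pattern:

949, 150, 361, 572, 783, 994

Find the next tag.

105

First digit goes 9, 1, 3, 5, 7, 9 → 1 (+2 each step, mod 10).
Second digit — +1 each step, mod 10: 4, 5, 6, 7, 8, 9 → 0.
Third digit: +1 each step, mod 10; 9, 0, 1, 2, 3, 4 → 5.
Combining the parts gives 105.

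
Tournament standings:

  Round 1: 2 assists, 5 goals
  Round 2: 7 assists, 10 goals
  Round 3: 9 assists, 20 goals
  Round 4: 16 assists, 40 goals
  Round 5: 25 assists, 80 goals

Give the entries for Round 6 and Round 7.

Assists — each term is the sum of the two before it: 2, 7, 9, 16, 25 → 41 → 66.
Goals: 5, 10, 20, 40, 80 → 160 → 320 (×2 each step).
So the next two rows are 41 assists, 160 goals and 66 assists, 320 goals.

41 assists, 160 goals; 66 assists, 320 goals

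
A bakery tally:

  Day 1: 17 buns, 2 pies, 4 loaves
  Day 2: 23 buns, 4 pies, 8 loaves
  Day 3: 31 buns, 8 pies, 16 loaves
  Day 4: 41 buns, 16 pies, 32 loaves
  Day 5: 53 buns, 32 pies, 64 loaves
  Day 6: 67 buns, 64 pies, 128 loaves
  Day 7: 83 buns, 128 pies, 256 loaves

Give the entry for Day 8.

101 buns, 256 pies, 512 loaves

Buns: differences are 6, 8, 10, … (increasing by 2 each time); 17, 23, 31, 41, 53, 67, 83 → 101.
Pies: ×2 each step; 2, 4, 8, 16, 32, 64, 128 → 256.
Loaves — always 2 × the pies: 4, 8, 16, 32, 64, 128, 256 → 512.
Putting it together: 101 buns, 256 pies, 512 loaves.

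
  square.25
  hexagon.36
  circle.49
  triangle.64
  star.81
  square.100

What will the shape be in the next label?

hexagon

Shape goes square, hexagon, circle, triangle, star, square → hexagon (repeats square → hexagon → circle → triangle → star).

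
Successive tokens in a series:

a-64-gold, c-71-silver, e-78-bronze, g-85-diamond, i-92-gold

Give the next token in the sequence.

Letter: a, c, e, g, i → k (letters move forward 2 places in the alphabet).
Second component: 64, 71, 78, 85, 92 → 99 (+7 each step).
For the rank, repeats gold → silver → bronze → diamond: gold, silver, bronze, diamond, gold → silver.
So the next token is k-99-silver.

k-99-silver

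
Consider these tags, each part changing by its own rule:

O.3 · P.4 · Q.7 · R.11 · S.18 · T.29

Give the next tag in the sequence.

U.47

Letter: O, P, Q, R, S, T → U (letters move forward 1 place in the alphabet).
Second component: each term is the sum of the two before it, so 3, 4, 7, 11, 18, 29 → 47.
So the next tag is U.47.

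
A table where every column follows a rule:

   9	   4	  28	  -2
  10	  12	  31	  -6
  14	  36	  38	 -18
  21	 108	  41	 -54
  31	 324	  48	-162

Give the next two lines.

First component: differences are 1, 4, 7, … (increasing by 3 each time); 9, 10, 14, 21, 31 → 44 → 60.
Second component — ×3 each step: 4, 12, 36, 108, 324 → 972 → 2916.
Third component: alternating steps +3, +7, +3, +7, …; 28, 31, 38, 41, 48 → 51 → 58.
Fourth component — ×3 each step: -2, -6, -18, -54, -162 → -486 → -1458.
Putting the parts together: 44  972  51  -486 and then 60  2916  58  -1458.

44  972  51  -486; 60  2916  58  -1458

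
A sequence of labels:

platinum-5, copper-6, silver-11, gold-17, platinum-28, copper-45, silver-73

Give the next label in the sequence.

Metal — repeats platinum → copper → silver → gold: platinum, copper, silver, gold, platinum, copper, silver → gold.
Second component: each term is the sum of the two before it, so 5, 6, 11, 17, 28, 45, 73 → 118.
Putting it together: gold-118.

gold-118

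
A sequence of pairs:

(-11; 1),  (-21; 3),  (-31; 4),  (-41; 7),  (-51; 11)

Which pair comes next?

First value: −10 each step; -11, -21, -31, -41, -51 → -61.
Second value: each term is the sum of the two before it; 1, 3, 4, 7, 11 → 18.
Putting it together: (-61; 18).

(-61; 18)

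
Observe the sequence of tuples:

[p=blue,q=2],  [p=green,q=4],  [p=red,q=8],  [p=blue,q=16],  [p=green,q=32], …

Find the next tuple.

[p=red,q=64]

P: blue, green, red, blue, green → red (repeats blue → green → red).
Q: 2, 4, 8, 16, 32 → 64 (×2 each step).
So the next tuple is [p=red,q=64].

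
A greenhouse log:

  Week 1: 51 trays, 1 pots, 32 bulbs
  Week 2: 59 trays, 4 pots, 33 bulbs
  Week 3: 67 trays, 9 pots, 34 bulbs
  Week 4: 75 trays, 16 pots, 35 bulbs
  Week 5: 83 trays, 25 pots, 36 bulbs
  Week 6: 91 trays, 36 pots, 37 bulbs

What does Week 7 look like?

99 trays, 49 pots, 38 bulbs

Trays — +8 each step: 51, 59, 67, 75, 83, 91 → 99.
Pots: 1, 4, 9, 16, 25, 36 → 49 (perfect squares: 1², 2², 3², …).
For the bulbs, +1 each step: 32, 33, 34, 35, 36, 37 → 38.
Putting it together: 99 trays, 49 pots, 38 bulbs.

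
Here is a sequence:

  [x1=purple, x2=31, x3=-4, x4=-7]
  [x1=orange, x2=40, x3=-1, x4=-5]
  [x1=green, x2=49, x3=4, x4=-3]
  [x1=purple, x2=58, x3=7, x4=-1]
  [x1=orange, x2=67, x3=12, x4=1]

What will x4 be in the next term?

X4: +2 each step; -7, -5, -3, -1, 1 → 3.

3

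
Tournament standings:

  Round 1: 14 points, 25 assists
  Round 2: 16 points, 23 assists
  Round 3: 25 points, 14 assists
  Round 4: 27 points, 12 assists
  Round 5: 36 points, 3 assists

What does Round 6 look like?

38 points, 1 assists

Points: 14, 16, 25, 27, 36 → 38 (alternating steps +2, +9, +2, +9, …).
Assists: together with the points always sums to 39, so 25, 23, 14, 12, 3 → 1.
Putting it together: 38 points, 1 assists.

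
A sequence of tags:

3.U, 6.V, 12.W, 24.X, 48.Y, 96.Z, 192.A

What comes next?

384.B

First component: ×2 each step; 3, 6, 12, 24, 48, 96, 192 → 384.
Letter — letters move forward 1 place in the alphabet, wrapping Z→A: U, V, W, X, Y, Z, A → B.
Combining the parts gives 384.B.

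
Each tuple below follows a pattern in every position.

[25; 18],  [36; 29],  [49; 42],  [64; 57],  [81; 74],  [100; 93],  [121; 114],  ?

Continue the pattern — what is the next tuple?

First part goes 25, 36, 49, 64, 81, 100, 121 → 144 (perfect squares: 5², 6², 7², …).
For the second part, always 7 less than the first part: 18, 29, 42, 57, 74, 93, 114 → 137.
Putting it together: [144; 137].

[144; 137]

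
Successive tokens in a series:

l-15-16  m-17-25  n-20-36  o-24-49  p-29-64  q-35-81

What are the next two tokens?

r-42-100, s-50-121

Letter: letters move forward 1 place in the alphabet, so l, m, n, o, p, q → r → s.
Second component goes 15, 17, 20, 24, 29, 35 → 42 → 50 (differences are 2, 3, 4, … (increasing by 1 each time)).
Third component — perfect squares: 4², 5², 6², …: 16, 25, 36, 49, 64, 81 → 100 → 121.
So the next two tokens are r-42-100 and s-50-121.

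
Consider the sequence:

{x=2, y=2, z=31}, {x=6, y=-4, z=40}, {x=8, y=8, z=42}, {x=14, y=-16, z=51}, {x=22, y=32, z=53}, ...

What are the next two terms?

For the x, each term is the sum of the two before it: 2, 6, 8, 14, 22 → 36 → 58.
Y: ×(-2) each step; 2, -4, 8, -16, 32 → -64 → 128.
Z: alternating steps +9, +2, +9, +2, …, so 31, 40, 42, 51, 53 → 62 → 64.
Putting the parts together: {x=36, y=-64, z=62} and then {x=58, y=128, z=64}.

{x=36, y=-64, z=62}, {x=58, y=128, z=64}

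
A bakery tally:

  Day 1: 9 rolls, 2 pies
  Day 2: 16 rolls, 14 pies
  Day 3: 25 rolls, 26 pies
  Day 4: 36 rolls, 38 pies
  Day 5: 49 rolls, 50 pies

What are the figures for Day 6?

64 rolls, 62 pies

Rolls: 9, 16, 25, 36, 49 → 64 (perfect squares: 3², 4², 5², …).
Pies: +12 each step; 2, 14, 26, 38, 50 → 62.
Combining the parts gives 64 rolls, 62 pies.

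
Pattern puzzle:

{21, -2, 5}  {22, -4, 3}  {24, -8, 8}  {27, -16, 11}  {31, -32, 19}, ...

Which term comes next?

For the first value, differences are 1, 2, 3, … (increasing by 1 each time): 21, 22, 24, 27, 31 → 36.
Second value: -2, -4, -8, -16, -32 → -64 (×2 each step).
For the third value, each term is the sum of the two before it: 5, 3, 8, 11, 19 → 30.
Combining the parts gives {36, -64, 30}.

{36, -64, 30}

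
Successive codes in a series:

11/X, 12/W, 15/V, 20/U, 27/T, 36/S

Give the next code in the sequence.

47/R

First component: 11, 12, 15, 20, 27, 36 → 47 (differences are 1, 3, 5, … (increasing by 2 each time)).
For the letter, letters move back 1 place in the alphabet: X, W, V, U, T, S → R.
Combining the parts gives 47/R.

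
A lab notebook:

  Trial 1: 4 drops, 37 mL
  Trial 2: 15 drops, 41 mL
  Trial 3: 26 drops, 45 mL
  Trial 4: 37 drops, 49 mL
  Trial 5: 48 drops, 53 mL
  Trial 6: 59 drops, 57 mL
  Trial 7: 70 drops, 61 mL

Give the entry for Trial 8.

Drops: +11 each step, so 4, 15, 26, 37, 48, 59, 70 → 81.
ML goes 37, 41, 45, 49, 53, 57, 61 → 65 (+4 each step).
Putting it together: 81 drops, 65 mL.

81 drops, 65 mL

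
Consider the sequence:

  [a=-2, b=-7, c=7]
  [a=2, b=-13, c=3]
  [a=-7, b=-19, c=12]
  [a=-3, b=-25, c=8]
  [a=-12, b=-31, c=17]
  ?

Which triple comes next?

[a=-8, b=-37, c=13]

A — alternating steps +4, −9, +4, −9, …: -2, 2, -7, -3, -12 → -8.
B — −6 each step: -7, -13, -19, -25, -31 → -37.
C: together with the a always sums to 5, so 7, 3, 12, 8, 17 → 13.
Combining the parts gives [a=-8, b=-37, c=13].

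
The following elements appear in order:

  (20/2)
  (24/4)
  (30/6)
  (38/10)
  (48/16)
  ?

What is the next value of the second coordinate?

26

For the first coordinate, differences are 4, 6, 8, … (increasing by 2 each time): 20, 24, 30, 38, 48 → 60.
Second coordinate: 2, 4, 6, 10, 16 → 26 (each term is the sum of the two before it).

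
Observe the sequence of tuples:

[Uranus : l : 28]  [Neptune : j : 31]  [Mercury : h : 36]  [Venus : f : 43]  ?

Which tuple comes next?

[Earth : d : 52]

For the planet, runs through the planets Mercury→Neptune: Uranus, Neptune, Mercury, Venus → Earth.
Letter goes l, j, h, f → d (letters move back 2 places in the alphabet).
For the third part, differences are 3, 5, 7, … (increasing by 2 each time): 28, 31, 36, 43 → 52.
So the next tuple is [Earth : d : 52].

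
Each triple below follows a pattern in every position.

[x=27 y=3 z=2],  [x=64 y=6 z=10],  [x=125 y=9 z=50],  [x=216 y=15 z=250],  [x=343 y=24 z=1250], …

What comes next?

X — perfect cubes: 3³, 4³, 5³, …: 27, 64, 125, 216, 343 → 512.
For the y, each term is the sum of the two before it: 3, 6, 9, 15, 24 → 39.
Z: ×5 each step; 2, 10, 50, 250, 1250 → 6250.
Putting it together: [x=512 y=39 z=6250].

[x=512 y=39 z=6250]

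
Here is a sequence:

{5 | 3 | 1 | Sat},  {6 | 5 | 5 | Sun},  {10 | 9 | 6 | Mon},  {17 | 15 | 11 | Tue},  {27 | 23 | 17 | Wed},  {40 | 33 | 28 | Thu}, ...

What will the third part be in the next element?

Third part: 1, 5, 6, 11, 17, 28 → 45 (each term is the sum of the two before it).

45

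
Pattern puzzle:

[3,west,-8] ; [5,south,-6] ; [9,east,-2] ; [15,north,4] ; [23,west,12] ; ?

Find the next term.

For the first entry, differences are 2, 4, 6, … (increasing by 2 each time): 3, 5, 9, 15, 23 → 33.
Direction: repeats west → south → east → north; west, south, east, north, west → south.
Third entry: always 11 less than the first entry; -8, -6, -2, 4, 12 → 22.
Putting it together: [33,south,22].

[33,south,22]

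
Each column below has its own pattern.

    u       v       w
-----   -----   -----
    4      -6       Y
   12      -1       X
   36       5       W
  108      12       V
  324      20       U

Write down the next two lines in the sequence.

Column u: ×3 each step; 4, 12, 36, 108, 324 → 972 → 2916.
Column v: -6, -1, 5, 12, 20 → 29 → 39 (differences are 5, 6, 7, … (increasing by 1 each time)).
Column w: Y, X, W, V, U → T → S (letters move back 1 place in the alphabet).
So the next two lines are 972  29  T and 2916  39  S.

972  29  T; 2916  39  S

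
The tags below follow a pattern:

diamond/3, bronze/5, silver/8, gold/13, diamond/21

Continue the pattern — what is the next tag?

bronze/34

Rank: diamond, bronze, silver, gold, diamond → bronze (repeats diamond → bronze → silver → gold).
Second component: 3, 5, 8, 13, 21 → 34 (each term is the sum of the two before it).
Putting it together: bronze/34.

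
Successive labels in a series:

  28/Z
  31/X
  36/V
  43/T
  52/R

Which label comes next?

First component: 28, 31, 36, 43, 52 → 63 (differences are 3, 5, 7, … (increasing by 2 each time)).
Letter: Z, X, V, T, R → P (letters move back 2 places in the alphabet).
Putting it together: 63/P.

63/P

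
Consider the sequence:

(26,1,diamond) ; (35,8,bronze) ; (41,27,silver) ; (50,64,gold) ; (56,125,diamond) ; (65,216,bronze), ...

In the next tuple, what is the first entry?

71

First entry goes 26, 35, 41, 50, 56, 65 → 71 (alternating steps +9, +6, +9, +6, …).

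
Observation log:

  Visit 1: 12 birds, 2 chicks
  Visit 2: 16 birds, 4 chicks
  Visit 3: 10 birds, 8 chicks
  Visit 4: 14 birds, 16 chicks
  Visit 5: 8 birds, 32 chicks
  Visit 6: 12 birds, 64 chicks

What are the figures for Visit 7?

6 birds, 128 chicks

Birds: alternating steps +4, −6, +4, −6, …; 12, 16, 10, 14, 8, 12 → 6.
Chicks goes 2, 4, 8, 16, 32, 64 → 128 (×2 each step).
Combining the parts gives 6 birds, 128 chicks.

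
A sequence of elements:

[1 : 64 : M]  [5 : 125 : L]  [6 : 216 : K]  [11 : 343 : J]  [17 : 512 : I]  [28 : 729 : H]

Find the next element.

[45 : 1000 : G]

First coordinate — each term is the sum of the two before it: 1, 5, 6, 11, 17, 28 → 45.
Second coordinate — perfect cubes: 4³, 5³, 6³, …: 64, 125, 216, 343, 512, 729 → 1000.
Letter: letters move back 1 place in the alphabet; M, L, K, J, I, H → G.
Combining the parts gives [45 : 1000 : G].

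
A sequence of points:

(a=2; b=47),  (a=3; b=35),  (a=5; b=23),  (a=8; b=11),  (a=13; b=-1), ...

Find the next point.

(a=21; b=-13)

For the a, each term is the sum of the two before it: 2, 3, 5, 8, 13 → 21.
B: −12 each step; 47, 35, 23, 11, -1 → -13.
Putting it together: (a=21; b=-13).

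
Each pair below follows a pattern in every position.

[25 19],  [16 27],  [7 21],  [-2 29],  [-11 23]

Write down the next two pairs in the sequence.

[-20 31], [-29 25]

First coordinate: −9 each step; 25, 16, 7, -2, -11 → -20 → -29.
Second coordinate: alternating steps +8, −6, +8, −6, …; 19, 27, 21, 29, 23 → 31 → 25.
Putting the parts together: [-20 31] and then [-29 25].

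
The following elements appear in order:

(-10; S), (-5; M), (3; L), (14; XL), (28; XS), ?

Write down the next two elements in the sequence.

First part: -10, -5, 3, 14, 28 → 45 → 65 (differences are 5, 8, 11, … (increasing by 3 each time)).
Size: S, M, L, XL, XS → S → M (runs through clothing sizes XS→XL).
Putting the parts together: (45; S) and then (65; M).

(45; S), (65; M)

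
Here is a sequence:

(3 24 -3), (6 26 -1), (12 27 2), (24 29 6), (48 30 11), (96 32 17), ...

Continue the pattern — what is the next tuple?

(192 33 24)

First entry: 3, 6, 12, 24, 48, 96 → 192 (×2 each step).
Second entry: alternating steps +2, +1, +2, +1, …, so 24, 26, 27, 29, 30, 32 → 33.
Third entry: differences are 2, 3, 4, … (increasing by 1 each time), so -3, -1, 2, 6, 11, 17 → 24.
So the next tuple is (192 33 24).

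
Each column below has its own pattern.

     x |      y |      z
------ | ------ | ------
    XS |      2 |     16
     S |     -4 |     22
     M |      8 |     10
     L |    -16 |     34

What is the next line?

Column x — runs through clothing sizes XS→XL: XS, S, M, L → XL.
For the column y, ×(-2) each step: 2, -4, 8, -16 → 32.
Column z: 16, 22, 10, 34 → -14 (together with the column y always sums to 18).
Putting it together: XL  32  -14.

XL  32  -14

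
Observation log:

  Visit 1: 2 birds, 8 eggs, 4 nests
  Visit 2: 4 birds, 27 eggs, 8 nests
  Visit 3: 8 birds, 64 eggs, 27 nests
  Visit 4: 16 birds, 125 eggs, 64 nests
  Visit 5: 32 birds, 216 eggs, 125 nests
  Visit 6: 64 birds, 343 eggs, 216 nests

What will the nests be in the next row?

Birds: ×2 each step; 2, 4, 8, 16, 32, 64 → 128.
Eggs — perfect cubes: 2³, 3³, 4³, …: 8, 27, 64, 125, 216, 343 → 512.
Nests: always the previous value of the eggs; 4, 8, 27, 64, 125, 216 → 343.

343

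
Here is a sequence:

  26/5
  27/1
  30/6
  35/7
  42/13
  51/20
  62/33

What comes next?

First slot: differences are 1, 3, 5, … (increasing by 2 each time), so 26, 27, 30, 35, 42, 51, 62 → 75.
Second slot — each term is the sum of the two before it: 5, 1, 6, 7, 13, 20, 33 → 53.
So the next tuple is 75/53.

75/53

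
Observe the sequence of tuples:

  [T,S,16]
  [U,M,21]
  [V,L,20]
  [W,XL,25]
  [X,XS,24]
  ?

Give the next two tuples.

[Y,S,29], [Z,M,28]

Letter goes T, U, V, W, X → Y → Z (letters move forward 1 place in the alphabet).
Size — runs through clothing sizes XS→XL: S, M, L, XL, XS → S → M.
Third coordinate — alternating steps +5, −1, +5, −1, …: 16, 21, 20, 25, 24 → 29 → 28.
Putting the parts together: [Y,S,29] and then [Z,M,28].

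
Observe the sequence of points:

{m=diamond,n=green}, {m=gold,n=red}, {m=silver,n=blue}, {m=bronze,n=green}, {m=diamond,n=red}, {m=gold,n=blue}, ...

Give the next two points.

M: repeats diamond → gold → silver → bronze; diamond, gold, silver, bronze, diamond, gold → silver → bronze.
N goes green, red, blue, green, red, blue → green → red (repeats green → red → blue).
Putting the parts together: {m=silver,n=green} and then {m=bronze,n=red}.

{m=silver,n=green}, {m=bronze,n=red}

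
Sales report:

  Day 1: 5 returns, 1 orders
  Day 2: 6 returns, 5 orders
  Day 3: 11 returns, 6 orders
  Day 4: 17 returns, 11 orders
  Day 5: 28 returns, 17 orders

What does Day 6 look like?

Returns — each term is the sum of the two before it: 5, 6, 11, 17, 28 → 45.
Orders: each term is the sum of the two before it, so 1, 5, 6, 11, 17 → 28.
So the next record is 45 returns, 28 orders.

45 returns, 28 orders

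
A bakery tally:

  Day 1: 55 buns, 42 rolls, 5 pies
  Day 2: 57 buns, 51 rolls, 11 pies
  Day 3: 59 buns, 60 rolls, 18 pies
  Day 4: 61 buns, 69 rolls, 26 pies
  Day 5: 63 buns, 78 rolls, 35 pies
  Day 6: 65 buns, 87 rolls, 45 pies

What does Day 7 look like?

67 buns, 96 rolls, 56 pies

Buns: 55, 57, 59, 61, 63, 65 → 67 (+2 each step).
Rolls — +9 each step: 42, 51, 60, 69, 78, 87 → 96.
Pies: 5, 11, 18, 26, 35, 45 → 56 (differences are 6, 7, 8, … (increasing by 1 each time)).
Combining the parts gives 67 buns, 96 rolls, 56 pies.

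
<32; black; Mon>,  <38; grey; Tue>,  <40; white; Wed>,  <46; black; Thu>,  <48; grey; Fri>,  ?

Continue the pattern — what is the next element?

First entry: alternating steps +6, +2, +6, +2, …; 32, 38, 40, 46, 48 → 54.
Shade: repeats black → grey → white, so black, grey, white, black, grey → white.
Day goes Mon, Tue, Wed, Thu, Fri → Sat (runs through the weekdays Mon→Sun).
Putting it together: <54; white; Sat>.

<54; white; Sat>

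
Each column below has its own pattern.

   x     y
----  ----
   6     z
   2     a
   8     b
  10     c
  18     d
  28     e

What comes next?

46  f

Column x — each term is the sum of the two before it: 6, 2, 8, 10, 18, 28 → 46.
Column y goes z, a, b, c, d, e → f (letters move forward 1 place in the alphabet, wrapping Z→A).
Combining the parts gives 46  f.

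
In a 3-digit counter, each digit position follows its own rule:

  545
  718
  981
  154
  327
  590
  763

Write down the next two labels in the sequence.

First digit — +2 each step, mod 10: 5, 7, 9, 1, 3, 5, 7 → 9 → 1.
Second digit: −3 each step, mod 10, so 4, 1, 8, 5, 2, 9, 6 → 3 → 0.
Third digit: +3 each step, mod 10, so 5, 8, 1, 4, 7, 0, 3 → 6 → 9.
Putting the parts together: 936 and then 109.

936 then 109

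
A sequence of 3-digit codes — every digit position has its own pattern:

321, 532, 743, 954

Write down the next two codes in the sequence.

First digit — +2 each step, mod 10: 3, 5, 7, 9 → 1 → 3.
Second digit: 2, 3, 4, 5 → 6 → 7 (+1 each step, mod 10).
Third digit: +1 each step, mod 10; 1, 2, 3, 4 → 5 → 6.
Putting the parts together: 165 and then 376.

165 then 376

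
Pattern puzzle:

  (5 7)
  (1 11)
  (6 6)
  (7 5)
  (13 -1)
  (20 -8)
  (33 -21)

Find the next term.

(53 -41)

First entry — each term is the sum of the two before it: 5, 1, 6, 7, 13, 20, 33 → 53.
Second entry goes 7, 11, 6, 5, -1, -8, -21 → -41 (together with the first entry always sums to 12).
Combining the parts gives (53 -41).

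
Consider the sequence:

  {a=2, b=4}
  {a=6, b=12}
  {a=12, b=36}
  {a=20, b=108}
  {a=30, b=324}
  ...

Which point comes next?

A: differences are 4, 6, 8, … (increasing by 2 each time), so 2, 6, 12, 20, 30 → 42.
B: 4, 12, 36, 108, 324 → 972 (×3 each step).
So the next point is {a=42, b=972}.

{a=42, b=972}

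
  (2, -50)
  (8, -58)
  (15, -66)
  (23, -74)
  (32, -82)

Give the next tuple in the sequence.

First entry — differences are 6, 7, 8, … (increasing by 1 each time): 2, 8, 15, 23, 32 → 42.
Second entry goes -50, -58, -66, -74, -82 → -90 (−8 each step).
So the next tuple is (42, -90).

(42, -90)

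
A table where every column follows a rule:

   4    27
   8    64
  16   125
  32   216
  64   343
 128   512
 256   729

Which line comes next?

First component: ×2 each step, so 4, 8, 16, 32, 64, 128, 256 → 512.
Second component — perfect cubes: 3³, 4³, 5³, …: 27, 64, 125, 216, 343, 512, 729 → 1000.
Putting it together: 512  1000.

512  1000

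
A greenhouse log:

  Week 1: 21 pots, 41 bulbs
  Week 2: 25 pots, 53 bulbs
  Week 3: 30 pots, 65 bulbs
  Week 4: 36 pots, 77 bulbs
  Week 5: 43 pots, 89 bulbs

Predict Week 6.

51 pots, 101 bulbs

Pots: 21, 25, 30, 36, 43 → 51 (differences are 4, 5, 6, … (increasing by 1 each time)).
Bulbs — +12 each step: 41, 53, 65, 77, 89 → 101.
So the next line is 51 pots, 101 bulbs.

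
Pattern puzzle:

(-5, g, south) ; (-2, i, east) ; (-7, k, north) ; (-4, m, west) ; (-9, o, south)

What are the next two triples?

(-6, q, east), (-11, s, north)

First part: alternating steps +3, −5, +3, −5, …; -5, -2, -7, -4, -9 → -6 → -11.
Letter: letters move forward 2 places in the alphabet, so g, i, k, m, o → q → s.
Direction: repeats south → east → north → west; south, east, north, west, south → east → north.
So the next two triples are (-6, q, east) and (-11, s, north).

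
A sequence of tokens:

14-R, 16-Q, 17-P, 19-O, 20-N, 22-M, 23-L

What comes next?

First component goes 14, 16, 17, 19, 20, 22, 23 → 25 (alternating steps +2, +1, +2, +1, …).
For the letter, letters move back 1 place in the alphabet: R, Q, P, O, N, M, L → K.
So the next token is 25-K.

25-K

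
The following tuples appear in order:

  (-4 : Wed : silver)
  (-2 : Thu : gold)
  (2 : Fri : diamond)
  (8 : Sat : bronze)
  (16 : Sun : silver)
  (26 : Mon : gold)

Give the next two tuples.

(38 : Tue : diamond), (52 : Wed : bronze)

First slot: differences are 2, 4, 6, … (increasing by 2 each time); -4, -2, 2, 8, 16, 26 → 38 → 52.
Day: runs through the weekdays Mon→Sun, so Wed, Thu, Fri, Sat, Sun, Mon → Tue → Wed.
For the rank, repeats silver → gold → diamond → bronze: silver, gold, diamond, bronze, silver, gold → diamond → bronze.
Putting the parts together: (38 : Tue : diamond) and then (52 : Wed : bronze).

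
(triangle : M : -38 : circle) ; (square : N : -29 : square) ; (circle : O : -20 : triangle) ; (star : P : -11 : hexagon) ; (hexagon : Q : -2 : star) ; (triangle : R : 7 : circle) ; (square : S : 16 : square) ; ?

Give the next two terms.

First shape: repeats triangle → square → circle → star → hexagon, so triangle, square, circle, star, hexagon, triangle, square → circle → star.
For the letter, letters move forward 1 place in the alphabet: M, N, O, P, Q, R, S → T → U.
For the third component, +9 each step: -38, -29, -20, -11, -2, 7, 16 → 25 → 34.
Second shape — repeats circle → square → triangle → hexagon → star: circle, square, triangle, hexagon, star, circle, square → triangle → hexagon.
So the next two terms are (circle : T : 25 : triangle) and (star : U : 34 : hexagon).

(circle : T : 25 : triangle), (star : U : 34 : hexagon)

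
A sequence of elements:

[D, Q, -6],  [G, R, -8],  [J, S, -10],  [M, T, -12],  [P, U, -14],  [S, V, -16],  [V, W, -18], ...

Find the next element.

First letter — letters move forward 3 places in the alphabet: D, G, J, M, P, S, V → Y.
Second letter: letters move forward 1 place in the alphabet; Q, R, S, T, U, V, W → X.
Third entry: −2 each step; -6, -8, -10, -12, -14, -16, -18 → -20.
Combining the parts gives [Y, X, -20].

[Y, X, -20]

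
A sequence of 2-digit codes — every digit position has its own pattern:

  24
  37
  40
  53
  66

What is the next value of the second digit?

9

Second digit goes 4, 7, 0, 3, 6 → 9 (+3 each step, mod 10).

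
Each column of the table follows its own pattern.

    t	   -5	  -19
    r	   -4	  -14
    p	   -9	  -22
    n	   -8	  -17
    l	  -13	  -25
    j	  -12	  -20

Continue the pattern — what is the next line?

Letter — letters move back 2 places in the alphabet: t, r, p, n, l, j → h.
Second component — alternating steps +1, −5, +1, −5, …: -5, -4, -9, -8, -13, -12 → -17.
Third component goes -19, -14, -22, -17, -25, -20 → -28 (alternating steps +5, −8, +5, −8, …).
So the next line is h  -17  -28.

h  -17  -28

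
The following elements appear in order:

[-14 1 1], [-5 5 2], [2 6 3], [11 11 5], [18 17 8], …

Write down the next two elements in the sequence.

[27 28 13], [34 45 21]

For the first part, alternating steps +9, +7, +9, +7, …: -14, -5, 2, 11, 18 → 27 → 34.
Second part: 1, 5, 6, 11, 17 → 28 → 45 (each term is the sum of the two before it).
Third part goes 1, 2, 3, 5, 8 → 13 → 21 (each term is the sum of the two before it).
So the next two elements are [27 28 13] and [34 45 21].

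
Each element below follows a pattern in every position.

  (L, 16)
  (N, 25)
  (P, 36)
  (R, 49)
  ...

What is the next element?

Letter: letters move forward 2 places in the alphabet, so L, N, P, R → T.
Second part: 16, 25, 36, 49 → 64 (perfect squares: 4², 5², 6², …).
Combining the parts gives (T, 64).

(T, 64)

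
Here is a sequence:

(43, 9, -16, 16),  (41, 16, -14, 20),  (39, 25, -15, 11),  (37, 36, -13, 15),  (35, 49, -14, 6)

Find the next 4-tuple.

(33, 64, -12, 10)

First part: 43, 41, 39, 37, 35 → 33 (−2 each step).
Second part: perfect squares: 3², 4², 5², …, so 9, 16, 25, 36, 49 → 64.
Third part — alternating steps +2, −1, +2, −1, …: -16, -14, -15, -13, -14 → -12.
Fourth part: 16, 20, 11, 15, 6 → 10 (alternating steps +4, −9, +4, −9, …).
So the next 4-tuple is (33, 64, -12, 10).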